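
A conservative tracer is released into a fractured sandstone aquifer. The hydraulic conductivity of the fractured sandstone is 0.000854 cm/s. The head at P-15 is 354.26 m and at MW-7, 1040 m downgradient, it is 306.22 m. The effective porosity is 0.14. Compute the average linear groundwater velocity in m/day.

Convert K: 0.000854 cm/s × 864 = 0.7379 m/day.
Hydraulic gradient i = (354.26 − 306.22) / 1040 = 48.04 / 1040 = 0.04619.
Darcy flux q = K · i = 0.7379 × 0.04619 = 0.03408 m/day.
Seepage velocity v = q / n_e = 0.03408 / 0.14 = 0.2435 m/day.

0.243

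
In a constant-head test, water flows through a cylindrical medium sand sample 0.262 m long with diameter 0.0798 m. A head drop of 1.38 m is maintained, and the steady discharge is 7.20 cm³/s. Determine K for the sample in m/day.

23.6

Cross-sectional area A = π·(d/2)² = π × (0.0798/2)² = 0.005001 m².
Convert discharge: 7.20 cm³/s = 7.200e-06 m³/s.
Darcy's law rearranged: K = Q·L / (A·Δh) = 7.200e-06 × 0.262 / (0.005001 × 1.38) = 0.0002733 m/s = 23.61 m/day.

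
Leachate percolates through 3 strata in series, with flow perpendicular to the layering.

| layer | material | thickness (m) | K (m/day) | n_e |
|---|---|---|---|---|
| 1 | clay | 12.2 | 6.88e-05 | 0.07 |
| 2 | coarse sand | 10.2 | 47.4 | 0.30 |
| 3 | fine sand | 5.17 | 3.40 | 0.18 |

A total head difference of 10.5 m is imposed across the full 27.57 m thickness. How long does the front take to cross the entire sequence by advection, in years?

With flow normal to the layers, continuity requires the same specific discharge q through every layer.
Σ(b_i/K_i) = 12.2/6.88e-05 + 10.2/47.4 + 5.17/3.40 = 1.773e+05 d.
q = Δh / Σ(b_i/K_i) = 10.5 / 1.773e+05 = 5.921e-05 m/day.
In each layer the seepage velocity is v_i = q/n_i, so the layer transit time is t_i = b_i·n_i / q:
  layer 1 (clay): t_1 = 12.2 × 0.07 / 5.921e-05 = 14423 d
  layer 2 (coarse sand): t_2 = 10.2 × 0.30 / 5.921e-05 = 51678 d
  layer 3 (fine sand): t_3 = 5.17 × 0.18 / 5.921e-05 = 15716 d
Total t = Σ t_i = 81817 days = 224.0 years.

224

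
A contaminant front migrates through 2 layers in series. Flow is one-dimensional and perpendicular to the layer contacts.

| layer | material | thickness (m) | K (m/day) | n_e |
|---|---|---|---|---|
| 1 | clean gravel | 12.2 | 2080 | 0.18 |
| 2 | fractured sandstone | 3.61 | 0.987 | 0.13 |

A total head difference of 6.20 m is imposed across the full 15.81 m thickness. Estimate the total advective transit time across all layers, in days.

1.57

With flow normal to the layers, continuity requires the same specific discharge q through every layer.
Σ(b_i/K_i) = 12.2/2080 + 3.61/0.987 = 3.663 d.
q = Δh / Σ(b_i/K_i) = 6.20 / 3.663 = 1.692 m/day.
In each layer the seepage velocity is v_i = q/n_i, so the layer transit time is t_i = b_i·n_i / q:
  layer 1 (clean gravel): t_1 = 12.2 × 0.18 / 1.692 = 1.298 d
  layer 2 (fractured sandstone): t_2 = 3.61 × 0.13 / 1.692 = 0.2773 d
Total t = Σ t_i = 1.575 days.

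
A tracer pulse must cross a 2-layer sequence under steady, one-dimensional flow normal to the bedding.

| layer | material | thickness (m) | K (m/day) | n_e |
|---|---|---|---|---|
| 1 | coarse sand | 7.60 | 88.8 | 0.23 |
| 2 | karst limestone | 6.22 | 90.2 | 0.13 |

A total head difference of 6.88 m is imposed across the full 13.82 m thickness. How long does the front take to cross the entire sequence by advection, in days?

With flow normal to the layers, continuity requires the same specific discharge q through every layer.
Σ(b_i/K_i) = 7.60/88.8 + 6.22/90.2 = 0.1545 d.
q = Δh / Σ(b_i/K_i) = 6.88 / 0.1545 = 44.52 m/day.
In each layer the seepage velocity is v_i = q/n_i, so the layer transit time is t_i = b_i·n_i / q:
  layer 1 (coarse sand): t_1 = 7.60 × 0.23 / 44.52 = 0.03926 d
  layer 2 (karst limestone): t_2 = 6.22 × 0.13 / 44.52 = 0.01816 d
Total t = Σ t_i = 0.05743 days.

0.0574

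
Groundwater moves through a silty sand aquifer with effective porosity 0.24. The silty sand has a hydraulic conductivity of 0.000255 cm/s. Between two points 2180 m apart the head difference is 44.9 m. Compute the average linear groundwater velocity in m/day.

0.0189

Convert K: 0.000255 cm/s × 864 = 0.2203 m/day.
Hydraulic gradient i = Δh / L = 44.9 / 2180 = 0.02060.
Darcy flux q = K · i = 0.2203 × 0.02060 = 0.004538 m/day.
Seepage velocity v = q / n_e = 0.004538 / 0.24 = 0.01891 m/day.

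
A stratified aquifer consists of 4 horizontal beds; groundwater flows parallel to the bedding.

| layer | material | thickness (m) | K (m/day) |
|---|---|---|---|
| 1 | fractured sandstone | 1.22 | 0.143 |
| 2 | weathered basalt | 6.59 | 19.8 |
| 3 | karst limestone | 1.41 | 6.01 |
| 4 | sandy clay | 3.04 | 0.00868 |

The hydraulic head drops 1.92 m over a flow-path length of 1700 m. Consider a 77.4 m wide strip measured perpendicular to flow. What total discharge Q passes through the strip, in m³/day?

12.2

Flow is parallel to layering, so each bed carries its own Darcy discharge and the transmissivities add.
Σ(K_i·b_i) = 0.143×1.22 + 19.8×6.59 + 6.01×1.41 + 0.00868×3.04 = 139.2 m²/day.
Hydraulic gradient i = Δh / L = 1.92 / 1700 = 0.001129.
Q = Σ(K_i·b_i) · W · i = 139.2 × 77.4 × 0.001129 = 12.16 m³/day.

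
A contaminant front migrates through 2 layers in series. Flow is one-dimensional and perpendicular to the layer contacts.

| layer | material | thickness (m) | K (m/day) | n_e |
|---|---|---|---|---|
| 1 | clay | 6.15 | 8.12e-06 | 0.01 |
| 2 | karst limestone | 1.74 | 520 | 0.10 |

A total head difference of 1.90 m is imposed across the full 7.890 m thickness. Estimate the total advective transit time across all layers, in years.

With flow normal to the layers, continuity requires the same specific discharge q through every layer.
Σ(b_i/K_i) = 6.15/8.12e-06 + 1.74/520 = 7.574e+05 d.
q = Δh / Σ(b_i/K_i) = 1.90 / 7.574e+05 = 2.509e-06 m/day.
In each layer the seepage velocity is v_i = q/n_i, so the layer transit time is t_i = b_i·n_i / q:
  layer 1 (clay): t_1 = 6.15 × 0.01 / 2.509e-06 = 24515 d
  layer 2 (karst limestone): t_2 = 1.74 × 0.10 / 2.509e-06 = 69361 d
Total t = Σ t_i = 93876 days = 257.0 years.

257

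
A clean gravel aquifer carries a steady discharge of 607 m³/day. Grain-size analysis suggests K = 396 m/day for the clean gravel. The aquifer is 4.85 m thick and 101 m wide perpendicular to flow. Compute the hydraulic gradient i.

Cross-sectional area A = 101 × 4.85 = 489.8 m².
From Q = K·A·i, i = Q / (K·A) = 607 / (396.0 × 489.8) = 0.003129.

0.00313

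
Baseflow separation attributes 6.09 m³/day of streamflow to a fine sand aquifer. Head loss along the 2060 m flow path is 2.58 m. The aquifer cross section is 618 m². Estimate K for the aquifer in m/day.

7.87

Hydraulic gradient i = Δh / L = 2.58 / 2060 = 0.001252.
From Q = K·A·i, K = Q / (A·i) = 6.09 / (618.0 × 0.001252) = 7.868 m/day.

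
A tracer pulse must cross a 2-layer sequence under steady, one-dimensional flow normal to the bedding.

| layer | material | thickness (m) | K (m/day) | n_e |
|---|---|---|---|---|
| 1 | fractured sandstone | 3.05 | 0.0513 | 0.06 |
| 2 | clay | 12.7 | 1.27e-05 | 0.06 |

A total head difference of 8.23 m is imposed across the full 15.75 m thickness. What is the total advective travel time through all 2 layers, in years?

With flow normal to the layers, continuity requires the same specific discharge q through every layer.
Σ(b_i/K_i) = 3.05/0.0513 + 12.7/1.27e-05 = 1.000e+06 d.
q = Δh / Σ(b_i/K_i) = 8.23 / 1.000e+06 = 8.230e-06 m/day.
In each layer the seepage velocity is v_i = q/n_i, so the layer transit time is t_i = b_i·n_i / q:
  layer 1 (fractured sandstone): t_1 = 3.05 × 0.06 / 8.230e-06 = 22237 d
  layer 2 (clay): t_2 = 12.7 × 0.06 / 8.230e-06 = 92594 d
Total t = Σ t_i = 1.148e+05 days = 314.4 years.

314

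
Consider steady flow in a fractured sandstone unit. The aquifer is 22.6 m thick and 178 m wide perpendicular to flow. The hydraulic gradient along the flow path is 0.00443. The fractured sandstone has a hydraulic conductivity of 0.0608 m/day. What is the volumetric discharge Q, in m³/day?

Cross-sectional area A = 178 × 22.6 = 4023 m².
Hydraulic gradient i = 0.00443.
Darcy's law: Q = K · A · i = 0.06080 × 4023 × 0.004430 = 1.084 m³/day.

1.08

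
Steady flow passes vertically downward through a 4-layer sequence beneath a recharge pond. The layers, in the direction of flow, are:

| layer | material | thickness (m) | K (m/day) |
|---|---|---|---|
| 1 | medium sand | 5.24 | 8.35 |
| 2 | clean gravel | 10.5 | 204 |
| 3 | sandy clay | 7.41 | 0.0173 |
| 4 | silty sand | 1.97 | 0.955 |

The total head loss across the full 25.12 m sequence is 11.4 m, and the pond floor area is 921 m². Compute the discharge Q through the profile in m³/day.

Flow is perpendicular to layering, so the layers act in series and the equivalent K is the thickness-weighted harmonic mean.
Total thickness L = 5.24 + 10.5 + 7.41 + 1.97 = 25.12 m.
Σ(b_i/K_i) = 5.24/8.35 + 10.5/204 + 7.41/0.0173 + 1.97/0.955 = 431.1 d.
K_eq = L / Σ(b_i/K_i) = 25.12 / 431.1 = 0.05827 m/day.
Q = K_eq · A · (Δh/L) = 0.05827 × 921 × (11.4/25.12) = 24.36 m³/day.

24.4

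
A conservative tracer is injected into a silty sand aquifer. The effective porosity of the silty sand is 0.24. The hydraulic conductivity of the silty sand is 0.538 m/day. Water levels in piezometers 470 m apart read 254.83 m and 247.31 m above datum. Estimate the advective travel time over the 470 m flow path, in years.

Hydraulic gradient i = (254.83 − 247.31) / 470 = 7.52 / 470 = 0.01600.
Darcy flux q = K · i = 0.5380 × 0.01600 = 0.008608 m/day.
Seepage velocity v = q / n_e = 0.008608 / 0.24 = 0.03587 m/day.
Travel time t = L / v = 470 / 0.03587 = 13104 days = 35.88 years.

35.9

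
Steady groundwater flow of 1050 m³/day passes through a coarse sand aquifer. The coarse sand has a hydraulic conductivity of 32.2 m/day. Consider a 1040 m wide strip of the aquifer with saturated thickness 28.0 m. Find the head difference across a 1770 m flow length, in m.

1.98

Cross-sectional area A = 1040 × 28.0 = 29120 m².
From Q = K·A·i, i = Q / (K·A) = 1050 / (32.20 × 29120) = 0.001120.
Head loss Δh = i · L = 0.001120 × 1770 = 1.982 m.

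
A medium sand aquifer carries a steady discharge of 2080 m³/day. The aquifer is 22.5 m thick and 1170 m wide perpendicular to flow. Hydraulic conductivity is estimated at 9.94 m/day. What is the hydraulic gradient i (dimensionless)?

Cross-sectional area A = 1170 × 22.5 = 26325 m².
From Q = K·A·i, i = Q / (K·A) = 2080 / (9.940 × 26325) = 0.007949.

0.00795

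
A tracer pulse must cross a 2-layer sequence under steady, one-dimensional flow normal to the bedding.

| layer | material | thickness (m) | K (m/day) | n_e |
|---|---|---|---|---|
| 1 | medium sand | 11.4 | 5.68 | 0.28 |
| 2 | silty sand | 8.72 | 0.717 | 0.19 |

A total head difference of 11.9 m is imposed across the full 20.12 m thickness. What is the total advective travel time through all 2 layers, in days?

With flow normal to the layers, continuity requires the same specific discharge q through every layer.
Σ(b_i/K_i) = 11.4/5.68 + 8.72/0.717 = 14.17 d.
q = Δh / Σ(b_i/K_i) = 11.9 / 14.17 = 0.8399 m/day.
In each layer the seepage velocity is v_i = q/n_i, so the layer transit time is t_i = b_i·n_i / q:
  layer 1 (medium sand): t_1 = 11.4 × 0.28 / 0.8399 = 3.801 d
  layer 2 (silty sand): t_2 = 8.72 × 0.19 / 0.8399 = 1.973 d
Total t = Σ t_i = 5.773 days.

5.77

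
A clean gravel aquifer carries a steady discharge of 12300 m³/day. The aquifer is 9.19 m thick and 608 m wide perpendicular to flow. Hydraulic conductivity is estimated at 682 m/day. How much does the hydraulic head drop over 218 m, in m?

Cross-sectional area A = 608 × 9.19 = 5588 m².
From Q = K·A·i, i = Q / (K·A) = 12300 / (682.0 × 5588) = 0.003228.
Head loss Δh = i · L = 0.003228 × 218 = 0.7037 m.

0.704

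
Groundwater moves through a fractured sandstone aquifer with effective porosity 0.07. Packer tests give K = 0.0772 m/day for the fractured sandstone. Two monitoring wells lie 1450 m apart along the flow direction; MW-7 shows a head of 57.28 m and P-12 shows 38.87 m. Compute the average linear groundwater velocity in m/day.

0.0140

Hydraulic gradient i = (57.28 − 38.87) / 1450 = 18.41 / 1450 = 0.01270.
Darcy flux q = K · i = 0.07720 × 0.01270 = 0.0009802 m/day.
Seepage velocity v = q / n_e = 0.0009802 / 0.07 = 0.01400 m/day.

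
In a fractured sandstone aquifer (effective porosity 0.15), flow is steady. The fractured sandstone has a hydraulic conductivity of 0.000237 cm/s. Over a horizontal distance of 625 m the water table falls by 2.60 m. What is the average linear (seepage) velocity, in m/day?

0.00568

Convert K: 0.000237 cm/s × 864 = 0.2048 m/day.
Hydraulic gradient i = Δh / L = 2.60 / 625 = 0.004160.
Darcy flux q = K · i = 0.2048 × 0.004160 = 0.0008518 m/day.
Seepage velocity v = q / n_e = 0.0008518 / 0.15 = 0.005679 m/day.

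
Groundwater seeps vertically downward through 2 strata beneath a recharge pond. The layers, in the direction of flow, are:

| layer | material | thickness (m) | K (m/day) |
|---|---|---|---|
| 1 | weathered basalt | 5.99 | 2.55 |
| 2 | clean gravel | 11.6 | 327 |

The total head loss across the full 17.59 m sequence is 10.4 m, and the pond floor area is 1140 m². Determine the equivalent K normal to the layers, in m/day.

Flow is perpendicular to layering, so the layers act in series and the equivalent K is the thickness-weighted harmonic mean.
Total thickness L = 5.99 + 11.6 = 17.59 m.
Σ(b_i/K_i) = 5.99/2.55 + 11.6/327 = 2.384 d.
K_eq = L / Σ(b_i/K_i) = 17.59 / 2.384 = 7.377 m/day.

7.38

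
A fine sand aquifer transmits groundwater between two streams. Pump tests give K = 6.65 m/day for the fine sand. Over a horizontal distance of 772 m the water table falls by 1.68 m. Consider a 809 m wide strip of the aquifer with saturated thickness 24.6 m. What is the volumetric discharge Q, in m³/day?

Cross-sectional area A = 809 × 24.6 = 19901 m².
Hydraulic gradient i = Δh / L = 1.68 / 772 = 0.002176.
Darcy's law: Q = K · A · i = 6.650 × 19901 × 0.002176 = 288.0 m³/day.

288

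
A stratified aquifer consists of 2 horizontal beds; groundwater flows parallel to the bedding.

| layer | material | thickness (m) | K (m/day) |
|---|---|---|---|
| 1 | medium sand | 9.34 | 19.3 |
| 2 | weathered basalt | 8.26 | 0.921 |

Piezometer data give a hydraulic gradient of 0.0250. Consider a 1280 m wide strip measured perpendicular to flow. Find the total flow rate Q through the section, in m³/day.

6010

Flow is parallel to layering, so each bed carries its own Darcy discharge and the transmissivities add.
Σ(K_i·b_i) = 19.3×9.34 + 0.921×8.26 = 187.9 m²/day.
Hydraulic gradient i = 0.0250.
Q = Σ(K_i·b_i) · W · i = 187.9 × 1280 × 0.02500 = 6012 m³/day.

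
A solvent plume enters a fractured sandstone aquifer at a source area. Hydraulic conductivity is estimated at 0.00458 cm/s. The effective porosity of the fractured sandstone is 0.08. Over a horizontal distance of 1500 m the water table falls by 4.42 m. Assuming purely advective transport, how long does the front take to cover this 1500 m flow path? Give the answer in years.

Convert K: 0.00458 cm/s × 864 = 3.957 m/day.
Hydraulic gradient i = Δh / L = 4.42 / 1500 = 0.002947.
Darcy flux q = K · i = 3.957 × 0.002947 = 0.01166 m/day.
Seepage velocity v = q / n_e = 0.01166 / 0.08 = 0.1458 m/day.
Travel time t = L / v = 1500 / 0.1458 = 10291 days = 28.18 years.

28.2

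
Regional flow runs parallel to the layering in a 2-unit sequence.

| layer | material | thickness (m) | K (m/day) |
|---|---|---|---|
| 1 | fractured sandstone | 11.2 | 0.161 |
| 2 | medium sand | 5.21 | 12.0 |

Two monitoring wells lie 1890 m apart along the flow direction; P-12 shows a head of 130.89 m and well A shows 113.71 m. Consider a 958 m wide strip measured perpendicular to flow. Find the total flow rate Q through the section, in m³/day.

560

Flow is parallel to layering, so each bed carries its own Darcy discharge and the transmissivities add.
Σ(K_i·b_i) = 0.161×11.2 + 12.0×5.21 = 64.32 m²/day.
Hydraulic gradient i = (130.89 − 113.71) / 1890 = 17.18 / 1890 = 0.009090.
Q = Σ(K_i·b_i) · W · i = 64.32 × 958 × 0.009090 = 560.1 m³/day.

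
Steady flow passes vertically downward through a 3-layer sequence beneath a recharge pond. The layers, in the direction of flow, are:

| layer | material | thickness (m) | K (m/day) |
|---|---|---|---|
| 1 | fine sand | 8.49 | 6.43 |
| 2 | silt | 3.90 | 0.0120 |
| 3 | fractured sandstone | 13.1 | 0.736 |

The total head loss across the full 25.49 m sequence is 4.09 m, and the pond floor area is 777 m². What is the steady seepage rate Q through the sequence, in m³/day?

9.23

Flow is perpendicular to layering, so the layers act in series and the equivalent K is the thickness-weighted harmonic mean.
Total thickness L = 8.49 + 3.90 + 13.1 = 25.49 m.
Σ(b_i/K_i) = 8.49/6.43 + 3.90/0.0120 + 13.1/0.736 = 344.1 d.
K_eq = L / Σ(b_i/K_i) = 25.49 / 344.1 = 0.07407 m/day.
Q = K_eq · A · (Δh/L) = 0.07407 × 777 × (4.09/25.49) = 9.235 m³/day.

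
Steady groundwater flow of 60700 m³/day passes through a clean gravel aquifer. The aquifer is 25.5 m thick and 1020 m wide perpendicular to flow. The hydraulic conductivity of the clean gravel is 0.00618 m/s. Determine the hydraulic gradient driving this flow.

Convert K: 0.00618 m/s × 86400 = 534.0 m/day.
Cross-sectional area A = 1020 × 25.5 = 26010 m².
From Q = K·A·i, i = Q / (K·A) = 60700 / (534.0 × 26010) = 0.004371.

0.00437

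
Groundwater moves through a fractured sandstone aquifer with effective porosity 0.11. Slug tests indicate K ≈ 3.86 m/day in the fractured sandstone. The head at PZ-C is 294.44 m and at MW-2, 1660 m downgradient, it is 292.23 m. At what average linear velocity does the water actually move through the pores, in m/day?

Hydraulic gradient i = (294.44 − 292.23) / 1660 = 2.21 / 1660 = 0.001331.
Darcy flux q = K · i = 3.860 × 0.001331 = 0.005139 m/day.
Seepage velocity v = q / n_e = 0.005139 / 0.11 = 0.04672 m/day.

0.0467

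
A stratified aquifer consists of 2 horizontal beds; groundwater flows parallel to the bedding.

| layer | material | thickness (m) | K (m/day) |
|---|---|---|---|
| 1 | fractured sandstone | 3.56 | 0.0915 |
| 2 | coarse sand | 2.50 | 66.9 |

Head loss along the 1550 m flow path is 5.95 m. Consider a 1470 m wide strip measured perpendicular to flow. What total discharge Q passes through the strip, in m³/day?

946

Flow is parallel to layering, so each bed carries its own Darcy discharge and the transmissivities add.
Σ(K_i·b_i) = 0.0915×3.56 + 66.9×2.50 = 167.6 m²/day.
Hydraulic gradient i = Δh / L = 5.95 / 1550 = 0.003839.
Q = Σ(K_i·b_i) · W · i = 167.6 × 1470 × 0.003839 = 945.6 m³/day.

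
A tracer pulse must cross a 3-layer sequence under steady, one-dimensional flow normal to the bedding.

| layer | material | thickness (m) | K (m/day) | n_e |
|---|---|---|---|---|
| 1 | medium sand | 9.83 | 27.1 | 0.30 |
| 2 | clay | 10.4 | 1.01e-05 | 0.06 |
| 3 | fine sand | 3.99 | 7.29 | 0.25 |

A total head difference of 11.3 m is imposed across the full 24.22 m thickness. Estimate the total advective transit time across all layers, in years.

With flow normal to the layers, continuity requires the same specific discharge q through every layer.
Σ(b_i/K_i) = 9.83/27.1 + 10.4/1.01e-05 + 3.99/7.29 = 1.030e+06 d.
q = Δh / Σ(b_i/K_i) = 11.3 / 1.030e+06 = 1.097e-05 m/day.
In each layer the seepage velocity is v_i = q/n_i, so the layer transit time is t_i = b_i·n_i / q:
  layer 1 (medium sand): t_1 = 9.83 × 0.30 / 1.097e-05 = 2.687e+05 d
  layer 2 (clay): t_2 = 10.4 × 0.06 / 1.097e-05 = 56862 d
  layer 3 (fine sand): t_3 = 3.99 × 0.25 / 1.097e-05 = 90896 d
Total t = Σ t_i = 4.165e+05 days = 1140 years.

1140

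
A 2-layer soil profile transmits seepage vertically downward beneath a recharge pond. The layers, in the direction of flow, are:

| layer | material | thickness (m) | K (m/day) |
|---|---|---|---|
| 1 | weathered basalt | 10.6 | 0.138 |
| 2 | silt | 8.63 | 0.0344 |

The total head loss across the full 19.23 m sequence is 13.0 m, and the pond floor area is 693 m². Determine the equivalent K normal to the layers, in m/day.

Flow is perpendicular to layering, so the layers act in series and the equivalent K is the thickness-weighted harmonic mean.
Total thickness L = 10.6 + 8.63 = 19.23 m.
Σ(b_i/K_i) = 10.6/0.138 + 8.63/0.0344 = 327.7 d.
K_eq = L / Σ(b_i/K_i) = 19.23 / 327.7 = 0.05868 m/day.

0.0587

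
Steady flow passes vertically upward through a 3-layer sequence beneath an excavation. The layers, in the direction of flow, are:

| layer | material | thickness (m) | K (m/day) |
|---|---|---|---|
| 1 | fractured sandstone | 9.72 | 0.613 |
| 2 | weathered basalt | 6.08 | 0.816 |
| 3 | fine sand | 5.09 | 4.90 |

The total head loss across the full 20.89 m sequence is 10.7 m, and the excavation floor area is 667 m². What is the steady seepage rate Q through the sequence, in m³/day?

293

Flow is perpendicular to layering, so the layers act in series and the equivalent K is the thickness-weighted harmonic mean.
Total thickness L = 9.72 + 6.08 + 5.09 = 20.89 m.
Σ(b_i/K_i) = 9.72/0.613 + 6.08/0.816 + 5.09/4.90 = 24.35 d.
K_eq = L / Σ(b_i/K_i) = 20.89 / 24.35 = 0.8580 m/day.
Q = K_eq · A · (Δh/L) = 0.8580 × 667 × (10.7/20.89) = 293.1 m³/day.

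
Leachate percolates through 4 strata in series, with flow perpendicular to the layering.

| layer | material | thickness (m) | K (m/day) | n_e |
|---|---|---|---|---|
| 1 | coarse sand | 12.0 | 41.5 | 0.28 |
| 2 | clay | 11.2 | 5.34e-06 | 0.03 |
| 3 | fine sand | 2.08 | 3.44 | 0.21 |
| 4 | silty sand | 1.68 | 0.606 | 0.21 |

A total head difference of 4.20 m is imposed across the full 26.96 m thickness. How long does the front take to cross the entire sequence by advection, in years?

With flow normal to the layers, continuity requires the same specific discharge q through every layer.
Σ(b_i/K_i) = 12.0/41.5 + 11.2/5.34e-06 + 2.08/3.44 + 1.68/0.606 = 2.097e+06 d.
q = Δh / Σ(b_i/K_i) = 4.20 / 2.097e+06 = 2.002e-06 m/day.
In each layer the seepage velocity is v_i = q/n_i, so the layer transit time is t_i = b_i·n_i / q:
  layer 1 (coarse sand): t_1 = 12.0 × 0.28 / 2.002e-06 = 1.678e+06 d
  layer 2 (clay): t_2 = 11.2 × 0.03 / 2.002e-06 = 1.678e+05 d
  layer 3 (fine sand): t_3 = 2.08 × 0.21 / 2.002e-06 = 2.181e+05 d
  layer 4 (silty sand): t_4 = 1.68 × 0.21 / 2.002e-06 = 1.762e+05 d
Total t = Σ t_i = 2.240e+06 days = 6133 years.

6130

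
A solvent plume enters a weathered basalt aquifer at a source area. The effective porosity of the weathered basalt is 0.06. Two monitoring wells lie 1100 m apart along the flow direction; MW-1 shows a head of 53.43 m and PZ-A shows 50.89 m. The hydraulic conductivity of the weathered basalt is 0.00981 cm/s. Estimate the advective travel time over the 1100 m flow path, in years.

9.23

Convert K: 0.00981 cm/s × 864 = 8.476 m/day.
Hydraulic gradient i = (53.43 − 50.89) / 1100 = 2.54 / 1100 = 0.002309.
Darcy flux q = K · i = 8.476 × 0.002309 = 0.01957 m/day.
Seepage velocity v = q / n_e = 0.01957 / 0.06 = 0.3262 m/day.
Travel time t = L / v = 1100 / 0.3262 = 3372 days = 9.233 years.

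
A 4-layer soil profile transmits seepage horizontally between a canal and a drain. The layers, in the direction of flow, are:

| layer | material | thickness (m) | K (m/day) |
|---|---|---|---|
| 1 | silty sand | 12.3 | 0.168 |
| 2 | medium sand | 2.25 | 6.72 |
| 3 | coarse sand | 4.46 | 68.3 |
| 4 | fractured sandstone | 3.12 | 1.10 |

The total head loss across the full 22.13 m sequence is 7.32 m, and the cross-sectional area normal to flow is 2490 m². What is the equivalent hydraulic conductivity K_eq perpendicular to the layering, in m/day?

0.289

Flow is perpendicular to layering, so the layers act in series and the equivalent K is the thickness-weighted harmonic mean.
Total thickness L = 12.3 + 2.25 + 4.46 + 3.12 = 22.13 m.
Σ(b_i/K_i) = 12.3/0.168 + 2.25/6.72 + 4.46/68.3 + 3.12/1.10 = 76.45 d.
K_eq = L / Σ(b_i/K_i) = 22.13 / 76.45 = 0.2895 m/day.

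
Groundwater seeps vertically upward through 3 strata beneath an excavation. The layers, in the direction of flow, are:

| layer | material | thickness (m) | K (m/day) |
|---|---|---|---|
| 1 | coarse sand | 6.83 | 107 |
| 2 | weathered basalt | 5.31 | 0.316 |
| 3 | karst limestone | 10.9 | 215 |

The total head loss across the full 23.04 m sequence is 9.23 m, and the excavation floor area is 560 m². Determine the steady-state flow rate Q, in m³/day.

Flow is perpendicular to layering, so the layers act in series and the equivalent K is the thickness-weighted harmonic mean.
Total thickness L = 6.83 + 5.31 + 10.9 = 23.04 m.
Σ(b_i/K_i) = 6.83/107 + 5.31/0.316 + 10.9/215 = 16.92 d.
K_eq = L / Σ(b_i/K_i) = 23.04 / 16.92 = 1.362 m/day.
Q = K_eq · A · (Δh/L) = 1.362 × 560 × (9.23/23.04) = 305.5 m³/day.

306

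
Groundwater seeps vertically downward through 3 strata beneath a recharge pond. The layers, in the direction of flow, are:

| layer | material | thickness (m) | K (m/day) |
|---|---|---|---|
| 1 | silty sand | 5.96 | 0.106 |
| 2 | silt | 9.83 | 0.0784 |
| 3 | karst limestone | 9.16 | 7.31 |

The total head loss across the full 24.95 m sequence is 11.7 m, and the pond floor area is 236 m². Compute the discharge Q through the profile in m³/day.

15.1

Flow is perpendicular to layering, so the layers act in series and the equivalent K is the thickness-weighted harmonic mean.
Total thickness L = 5.96 + 9.83 + 9.16 = 24.95 m.
Σ(b_i/K_i) = 5.96/0.106 + 9.83/0.0784 + 9.16/7.31 = 182.9 d.
K_eq = L / Σ(b_i/K_i) = 24.95 / 182.9 = 0.1364 m/day.
Q = K_eq · A · (Δh/L) = 0.1364 × 236 × (11.7/24.95) = 15.10 m³/day.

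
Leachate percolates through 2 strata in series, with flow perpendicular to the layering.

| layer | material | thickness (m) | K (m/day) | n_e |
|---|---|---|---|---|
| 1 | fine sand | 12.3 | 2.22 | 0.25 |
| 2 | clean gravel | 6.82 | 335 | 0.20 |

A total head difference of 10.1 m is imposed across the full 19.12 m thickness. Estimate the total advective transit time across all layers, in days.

With flow normal to the layers, continuity requires the same specific discharge q through every layer.
Σ(b_i/K_i) = 12.3/2.22 + 6.82/335 = 5.561 d.
q = Δh / Σ(b_i/K_i) = 10.1 / 5.561 = 1.816 m/day.
In each layer the seepage velocity is v_i = q/n_i, so the layer transit time is t_i = b_i·n_i / q:
  layer 1 (fine sand): t_1 = 12.3 × 0.25 / 1.816 = 1.693 d
  layer 2 (clean gravel): t_2 = 6.82 × 0.20 / 1.816 = 0.7510 d
Total t = Σ t_i = 2.444 days.

2.44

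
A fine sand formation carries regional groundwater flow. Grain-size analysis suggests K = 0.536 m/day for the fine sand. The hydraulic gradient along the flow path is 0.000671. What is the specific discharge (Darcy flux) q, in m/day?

0.000360

Hydraulic gradient i = 0.000671.
Specific discharge q = K · i = 0.5360 × 0.0006710 = 0.0003597 m/day.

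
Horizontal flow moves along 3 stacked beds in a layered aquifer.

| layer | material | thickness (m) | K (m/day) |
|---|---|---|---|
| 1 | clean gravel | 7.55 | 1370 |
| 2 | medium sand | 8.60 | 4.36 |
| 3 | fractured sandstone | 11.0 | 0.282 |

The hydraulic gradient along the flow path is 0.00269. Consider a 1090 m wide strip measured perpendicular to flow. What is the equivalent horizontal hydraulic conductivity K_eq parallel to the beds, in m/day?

382

Flow is parallel to layering, so each bed carries its own Darcy discharge and the transmissivities add.
Σ(K_i·b_i) = 1370×7.55 + 4.36×8.60 + 0.282×11.0 = 10384 m²/day.
Total thickness b = 27.15 m, so K_eq = Σ(K_i·b_i)/b = 382.5 m/day.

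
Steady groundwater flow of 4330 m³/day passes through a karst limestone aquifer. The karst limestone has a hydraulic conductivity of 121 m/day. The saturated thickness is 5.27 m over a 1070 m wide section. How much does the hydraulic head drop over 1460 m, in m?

Cross-sectional area A = 1070 × 5.27 = 5639 m².
From Q = K·A·i, i = Q / (K·A) = 4330 / (121.0 × 5639) = 0.006346.
Head loss Δh = i · L = 0.006346 × 1460 = 9.265 m.

9.27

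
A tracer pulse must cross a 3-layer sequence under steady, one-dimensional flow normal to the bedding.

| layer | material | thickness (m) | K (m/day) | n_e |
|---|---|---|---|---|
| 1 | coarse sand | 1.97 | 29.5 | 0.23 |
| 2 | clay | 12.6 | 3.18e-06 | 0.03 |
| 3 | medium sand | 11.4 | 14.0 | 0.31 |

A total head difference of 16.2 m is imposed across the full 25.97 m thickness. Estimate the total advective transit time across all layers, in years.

2920

With flow normal to the layers, continuity requires the same specific discharge q through every layer.
Σ(b_i/K_i) = 1.97/29.5 + 12.6/3.18e-06 + 11.4/14.0 = 3.962e+06 d.
q = Δh / Σ(b_i/K_i) = 16.2 / 3.962e+06 = 4.089e-06 m/day.
In each layer the seepage velocity is v_i = q/n_i, so the layer transit time is t_i = b_i·n_i / q:
  layer 1 (coarse sand): t_1 = 1.97 × 0.23 / 4.089e-06 = 1.108e+05 d
  layer 2 (clay): t_2 = 12.6 × 0.03 / 4.089e-06 = 92453 d
  layer 3 (medium sand): t_3 = 11.4 × 0.31 / 4.089e-06 = 8.644e+05 d
Total t = Σ t_i = 1.068e+06 days = 2923 years.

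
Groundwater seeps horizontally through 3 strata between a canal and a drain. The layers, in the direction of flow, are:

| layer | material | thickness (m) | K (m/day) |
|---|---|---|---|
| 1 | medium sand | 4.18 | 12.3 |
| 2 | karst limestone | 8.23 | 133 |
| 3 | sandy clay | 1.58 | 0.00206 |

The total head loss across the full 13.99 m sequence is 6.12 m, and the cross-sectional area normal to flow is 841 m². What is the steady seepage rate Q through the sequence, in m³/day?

Flow is perpendicular to layering, so the layers act in series and the equivalent K is the thickness-weighted harmonic mean.
Total thickness L = 4.18 + 8.23 + 1.58 = 13.99 m.
Σ(b_i/K_i) = 4.18/12.3 + 8.23/133 + 1.58/0.00206 = 767.4 d.
K_eq = L / Σ(b_i/K_i) = 13.99 / 767.4 = 0.01823 m/day.
Q = K_eq · A · (Δh/L) = 0.01823 × 841 × (6.12/13.99) = 6.707 m³/day.

6.71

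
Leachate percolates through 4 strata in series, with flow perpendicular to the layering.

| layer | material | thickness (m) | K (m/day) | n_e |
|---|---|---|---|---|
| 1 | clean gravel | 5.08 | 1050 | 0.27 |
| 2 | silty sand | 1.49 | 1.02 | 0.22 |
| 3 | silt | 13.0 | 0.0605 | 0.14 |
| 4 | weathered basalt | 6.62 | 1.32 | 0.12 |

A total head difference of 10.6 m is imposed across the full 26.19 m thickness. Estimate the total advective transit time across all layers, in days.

With flow normal to the layers, continuity requires the same specific discharge q through every layer.
Σ(b_i/K_i) = 5.08/1050 + 1.49/1.02 + 13.0/0.0605 + 6.62/1.32 = 221.4 d.
q = Δh / Σ(b_i/K_i) = 10.6 / 221.4 = 0.04789 m/day.
In each layer the seepage velocity is v_i = q/n_i, so the layer transit time is t_i = b_i·n_i / q:
  layer 1 (clean gravel): t_1 = 5.08 × 0.27 / 0.04789 = 28.64 d
  layer 2 (silty sand): t_2 = 1.49 × 0.22 / 0.04789 = 6.845 d
  layer 3 (silt): t_3 = 13.0 × 0.14 / 0.04789 = 38.01 d
  layer 4 (weathered basalt): t_4 = 6.62 × 0.12 / 0.04789 = 16.59 d
Total t = Σ t_i = 90.08 days.

90.1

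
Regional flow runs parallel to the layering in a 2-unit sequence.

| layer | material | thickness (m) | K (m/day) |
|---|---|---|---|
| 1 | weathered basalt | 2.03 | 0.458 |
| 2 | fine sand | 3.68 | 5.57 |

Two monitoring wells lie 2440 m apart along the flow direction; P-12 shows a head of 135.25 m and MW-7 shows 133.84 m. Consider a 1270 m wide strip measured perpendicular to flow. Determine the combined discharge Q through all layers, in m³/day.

15.7

Flow is parallel to layering, so each bed carries its own Darcy discharge and the transmissivities add.
Σ(K_i·b_i) = 0.458×2.03 + 5.57×3.68 = 21.43 m²/day.
Hydraulic gradient i = (135.25 − 133.84) / 2440 = 1.41 / 2440 = 0.0005779.
Q = Σ(K_i·b_i) · W · i = 21.43 × 1270 × 0.0005779 = 15.73 m³/day.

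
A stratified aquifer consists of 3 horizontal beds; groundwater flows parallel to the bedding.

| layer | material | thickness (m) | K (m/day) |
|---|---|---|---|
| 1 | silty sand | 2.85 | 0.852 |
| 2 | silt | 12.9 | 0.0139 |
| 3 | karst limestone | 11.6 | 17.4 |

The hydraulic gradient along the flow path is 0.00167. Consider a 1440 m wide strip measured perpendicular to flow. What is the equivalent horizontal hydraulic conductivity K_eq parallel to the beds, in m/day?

Flow is parallel to layering, so each bed carries its own Darcy discharge and the transmissivities add.
Σ(K_i·b_i) = 0.852×2.85 + 0.0139×12.9 + 17.4×11.6 = 204.4 m²/day.
Total thickness b = 27.35 m, so K_eq = Σ(K_i·b_i)/b = 7.475 m/day.

7.48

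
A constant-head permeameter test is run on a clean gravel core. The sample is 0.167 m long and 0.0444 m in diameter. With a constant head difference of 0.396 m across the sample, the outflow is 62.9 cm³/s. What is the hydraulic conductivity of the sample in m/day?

Cross-sectional area A = π·(d/2)² = π × (0.0444/2)² = 0.001548 m².
Convert discharge: 62.9 cm³/s = 6.290e-05 m³/s.
Darcy's law rearranged: K = Q·L / (A·Δh) = 6.290e-05 × 0.167 / (0.001548 × 0.396) = 0.01713 m/s = 1480 m/day.

1480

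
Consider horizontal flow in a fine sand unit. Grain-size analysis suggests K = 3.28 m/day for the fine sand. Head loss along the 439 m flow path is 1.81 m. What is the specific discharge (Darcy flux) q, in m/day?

Hydraulic gradient i = Δh / L = 1.81 / 439 = 0.004123.
Specific discharge q = K · i = 3.280 × 0.004123 = 0.01352 m/day.

0.0135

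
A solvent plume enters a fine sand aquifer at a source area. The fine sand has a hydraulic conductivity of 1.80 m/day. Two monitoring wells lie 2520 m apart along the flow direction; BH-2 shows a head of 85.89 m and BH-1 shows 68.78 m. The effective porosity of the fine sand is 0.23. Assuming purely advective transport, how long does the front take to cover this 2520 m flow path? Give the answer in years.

130

Hydraulic gradient i = (85.89 − 68.78) / 2520 = 17.11 / 2520 = 0.006790.
Darcy flux q = K · i = 1.800 × 0.006790 = 0.01222 m/day.
Seepage velocity v = q / n_e = 0.01222 / 0.23 = 0.05314 m/day.
Travel time t = L / v = 2520 / 0.05314 = 47425 days = 129.8 years.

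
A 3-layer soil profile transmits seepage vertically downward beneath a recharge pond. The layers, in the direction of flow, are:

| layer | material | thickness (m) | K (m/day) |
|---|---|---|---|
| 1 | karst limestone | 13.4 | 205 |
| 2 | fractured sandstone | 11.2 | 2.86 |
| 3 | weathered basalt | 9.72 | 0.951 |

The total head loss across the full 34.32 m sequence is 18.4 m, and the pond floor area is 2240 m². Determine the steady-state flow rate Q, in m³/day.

Flow is perpendicular to layering, so the layers act in series and the equivalent K is the thickness-weighted harmonic mean.
Total thickness L = 13.4 + 11.2 + 9.72 = 34.32 m.
Σ(b_i/K_i) = 13.4/205 + 11.2/2.86 + 9.72/0.951 = 14.20 d.
K_eq = L / Σ(b_i/K_i) = 34.32 / 14.20 = 2.417 m/day.
Q = K_eq · A · (Δh/L) = 2.417 × 2240 × (18.4/34.32) = 2902 m³/day.

2900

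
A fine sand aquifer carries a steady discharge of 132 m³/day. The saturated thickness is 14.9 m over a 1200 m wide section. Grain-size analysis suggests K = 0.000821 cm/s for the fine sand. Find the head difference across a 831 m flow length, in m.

8.65

Convert K: 0.000821 cm/s × 864 = 0.7093 m/day.
Cross-sectional area A = 1200 × 14.9 = 17880 m².
From Q = K·A·i, i = Q / (K·A) = 132 / (0.7093 × 17880) = 0.01041.
Head loss Δh = i · L = 0.01041 × 831 = 8.649 m.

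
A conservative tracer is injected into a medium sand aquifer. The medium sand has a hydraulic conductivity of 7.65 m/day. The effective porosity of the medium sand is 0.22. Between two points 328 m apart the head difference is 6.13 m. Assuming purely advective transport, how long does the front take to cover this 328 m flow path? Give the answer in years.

1.38

Hydraulic gradient i = Δh / L = 6.13 / 328 = 0.01869.
Darcy flux q = K · i = 7.650 × 0.01869 = 0.1430 m/day.
Seepage velocity v = q / n_e = 0.1430 / 0.22 = 0.6499 m/day.
Travel time t = L / v = 328 / 0.6499 = 504.7 days = 1.382 years.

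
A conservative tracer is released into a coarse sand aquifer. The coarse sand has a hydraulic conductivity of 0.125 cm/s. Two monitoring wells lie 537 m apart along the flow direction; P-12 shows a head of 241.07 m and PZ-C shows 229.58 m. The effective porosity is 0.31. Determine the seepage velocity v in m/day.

Convert K: 0.125 cm/s × 864 = 108.0 m/day.
Hydraulic gradient i = (241.07 − 229.58) / 537 = 11.49 / 537 = 0.02140.
Darcy flux q = K · i = 108.0 × 0.02140 = 2.311 m/day.
Seepage velocity v = q / n_e = 2.311 / 0.31 = 7.454 m/day.

7.45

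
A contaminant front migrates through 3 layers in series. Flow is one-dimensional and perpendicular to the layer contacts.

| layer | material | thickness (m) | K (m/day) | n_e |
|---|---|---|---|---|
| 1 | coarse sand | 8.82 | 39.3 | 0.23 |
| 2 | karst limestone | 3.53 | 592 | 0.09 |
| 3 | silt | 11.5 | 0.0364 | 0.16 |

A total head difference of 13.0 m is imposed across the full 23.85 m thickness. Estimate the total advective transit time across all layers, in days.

102

With flow normal to the layers, continuity requires the same specific discharge q through every layer.
Σ(b_i/K_i) = 8.82/39.3 + 3.53/592 + 11.5/0.0364 = 316.2 d.
q = Δh / Σ(b_i/K_i) = 13.0 / 316.2 = 0.04112 m/day.
In each layer the seepage velocity is v_i = q/n_i, so the layer transit time is t_i = b_i·n_i / q:
  layer 1 (coarse sand): t_1 = 8.82 × 0.23 / 0.04112 = 49.34 d
  layer 2 (karst limestone): t_2 = 3.53 × 0.09 / 0.04112 = 7.727 d
  layer 3 (silt): t_3 = 11.5 × 0.16 / 0.04112 = 44.75 d
Total t = Σ t_i = 101.8 days.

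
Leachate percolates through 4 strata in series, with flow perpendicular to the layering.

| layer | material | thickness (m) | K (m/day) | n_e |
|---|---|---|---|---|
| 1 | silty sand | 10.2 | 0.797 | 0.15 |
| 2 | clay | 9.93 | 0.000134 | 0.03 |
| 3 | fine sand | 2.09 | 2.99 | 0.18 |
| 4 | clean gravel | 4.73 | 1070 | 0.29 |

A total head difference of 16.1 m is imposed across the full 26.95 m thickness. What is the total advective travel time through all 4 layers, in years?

With flow normal to the layers, continuity requires the same specific discharge q through every layer.
Σ(b_i/K_i) = 10.2/0.797 + 9.93/0.000134 + 2.09/2.99 + 4.73/1070 = 74118 d.
q = Δh / Σ(b_i/K_i) = 16.1 / 74118 = 0.0002172 m/day.
In each layer the seepage velocity is v_i = q/n_i, so the layer transit time is t_i = b_i·n_i / q:
  layer 1 (silty sand): t_1 = 10.2 × 0.15 / 0.0002172 = 7044 d
  layer 2 (clay): t_2 = 9.93 × 0.03 / 0.0002172 = 1371 d
  layer 3 (fine sand): t_3 = 2.09 × 0.18 / 0.0002172 = 1732 d
  layer 4 (clean gravel): t_4 = 4.73 × 0.29 / 0.0002172 = 6315 d
Total t = Σ t_i = 16462 days = 45.07 years.

45.1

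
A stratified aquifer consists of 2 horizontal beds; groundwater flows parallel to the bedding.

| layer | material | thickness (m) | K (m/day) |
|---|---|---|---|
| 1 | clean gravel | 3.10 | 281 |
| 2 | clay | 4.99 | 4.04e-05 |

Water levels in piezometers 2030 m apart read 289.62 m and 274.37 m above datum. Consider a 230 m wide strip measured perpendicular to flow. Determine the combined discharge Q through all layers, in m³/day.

1510

Flow is parallel to layering, so each bed carries its own Darcy discharge and the transmissivities add.
Σ(K_i·b_i) = 281×3.10 + 4.04e-05×4.99 = 871.1 m²/day.
Hydraulic gradient i = (289.62 − 274.37) / 2030 = 15.25 / 2030 = 0.007512.
Q = Σ(K_i·b_i) · W · i = 871.1 × 230 × 0.007512 = 1505 m³/day.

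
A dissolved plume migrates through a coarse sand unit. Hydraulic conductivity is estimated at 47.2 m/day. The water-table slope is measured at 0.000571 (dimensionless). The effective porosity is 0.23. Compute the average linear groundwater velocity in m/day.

0.117

Hydraulic gradient i = 0.000571.
Darcy flux q = K · i = 47.20 × 0.0005710 = 0.02695 m/day.
Seepage velocity v = q / n_e = 0.02695 / 0.23 = 0.1172 m/day.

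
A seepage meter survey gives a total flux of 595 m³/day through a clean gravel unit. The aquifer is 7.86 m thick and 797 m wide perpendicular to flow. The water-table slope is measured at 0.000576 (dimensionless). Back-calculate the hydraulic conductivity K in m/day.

165

Cross-sectional area A = 797 × 7.86 = 6264 m².
Hydraulic gradient i = 0.000576.
From Q = K·A·i, K = Q / (A·i) = 595 / (6264 × 0.0005760) = 164.9 m/day.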